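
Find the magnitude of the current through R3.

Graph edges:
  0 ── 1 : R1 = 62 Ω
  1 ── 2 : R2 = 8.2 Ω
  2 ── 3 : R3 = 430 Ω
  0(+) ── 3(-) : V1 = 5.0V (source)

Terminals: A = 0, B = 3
Nodal analysis, taking node 3 as the 0 V reference.
Source V1 fixes V_0 = 5 V.
KCL at each unknown node (sum of currents leaving = 0; resistances in Ω):
  Node 1: (V_1 - 5)/62 + (V_1 - V_2)/8.2 = 0
  Node 2: (V_2 - V_1)/8.2 + (V_2 - 0)/430 = 0
Collecting terms (coefficients in siemens):
  0.1381·V_1 - 0.122·V_2 = 0.08065
  0.1243·V_2 - 0.122·V_1 = 0
Determinant D = (0.1381)(0.1243) - (-0.122)(-0.122) = 0.002288
V_1 = [(0.08065)(0.1243) - (-0.122)(0)]/D = 4.38 V
V_2 = [(0.1381)(0) - (0.08065)(-0.122)]/D = 4.298 V
I_R3 = (V_2 - V_3)/R3 = (4.298 - 0)/430 = 0.009996 A
|I_R3| = 0.009996 A

Final answer: |I_R3| = 0.009996 A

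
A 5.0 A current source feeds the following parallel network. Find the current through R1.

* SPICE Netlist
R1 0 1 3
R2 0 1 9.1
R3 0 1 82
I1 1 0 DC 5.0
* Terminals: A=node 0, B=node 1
All resistors sit directly between nodes 0 and 1, so they are in parallel and share one voltage V; the full source current 5 A splits among them.
1/R_par = 1/3 + 1/9.1 + 1/82 = 0.4554 S  =>  R_par = 2.196 Ω
V = I × R_par = 5 × 2.196 = 10.98 V
I_R1 = V/R1 = 10.98/3 = 3.66 A

Final answer: 3.66 A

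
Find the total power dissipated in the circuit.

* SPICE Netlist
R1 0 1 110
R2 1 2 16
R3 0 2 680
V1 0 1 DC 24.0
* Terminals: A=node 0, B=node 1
Nodal analysis, taking node 1 as the 0 V reference.
Source V1 fixes V_0 = 24 V.
KCL at each unknown node (sum of currents leaving = 0; resistances in Ω):
  Node 2: (V_2 - 0)/16 + (V_2 - 24)/680 = 0
Collecting terms: 0.06397 × V_2 = 0.03529  =>  V_2 = 0.5517 V
Power in each resistor, P = (ΔV)²/R:
  P_R1 = (24 - 0)²/110 = 5.236 W
  P_R2 = (0 - 0.5517)²/16 = 0.01902 W
  P_R3 = (24 - 0.5517)²/680 = 0.8086 W
P_total = P_R1 + P_R2 + P_R3 = 6.064 W

Final answer: 6.064 W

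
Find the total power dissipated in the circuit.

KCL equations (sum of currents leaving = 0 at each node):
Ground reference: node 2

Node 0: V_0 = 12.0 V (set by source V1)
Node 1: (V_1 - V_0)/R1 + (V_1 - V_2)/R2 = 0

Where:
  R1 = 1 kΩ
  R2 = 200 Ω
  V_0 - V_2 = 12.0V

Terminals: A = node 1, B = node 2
Nodal analysis, taking node 2 as the 0 V reference.
Source V1 fixes V_0 = 12 V.
KCL at each unknown node (sum of currents leaving = 0; resistances in Ω):
  Node 1: (V_1 - 12)/1000 + (V_1 - 0)/200 = 0
Collecting terms: 0.006 × V_1 = 0.012  =>  V_1 = 2 V
Power in each resistor, P = (ΔV)²/R:
  P_R1 = (12 - 2)²/1000 = 0.1 W
  P_R2 = (2 - 0)²/200 = 0.02 W
P_total = P_R1 + P_R2 = 0.12 W

Final answer: 0.12 W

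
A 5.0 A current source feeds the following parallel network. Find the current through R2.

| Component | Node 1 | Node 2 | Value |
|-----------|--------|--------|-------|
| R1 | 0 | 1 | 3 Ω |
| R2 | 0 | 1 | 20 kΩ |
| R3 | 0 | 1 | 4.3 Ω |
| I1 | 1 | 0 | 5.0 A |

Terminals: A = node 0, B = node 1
All resistors sit directly between nodes 0 and 1, so they are in parallel and share one voltage V; the full source current 5 A splits among them.
1/R_par = 1/3 + 1/20000 + 1/4.3 = 0.5659 S  =>  R_par = 1.767 Ω
V = I × R_par = 5 × 1.767 = 8.835 V
I_R2 = V/R2 = 8.835/20000 = 0.0004417 A

Final answer: 0.0004417 A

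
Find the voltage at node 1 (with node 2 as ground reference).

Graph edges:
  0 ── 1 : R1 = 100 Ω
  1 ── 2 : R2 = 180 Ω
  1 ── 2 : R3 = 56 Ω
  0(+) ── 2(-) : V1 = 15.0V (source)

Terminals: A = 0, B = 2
Nodal analysis, taking node 2 as the 0 V reference.
Source V1 fixes V_0 = 15 V.
KCL at each unknown node (sum of currents leaving = 0; resistances in Ω):
  Node 1: (V_1 - 15)/100 + (V_1 - 0)/180 + (V_1 - 0)/56 = 0
Collecting terms: 0.03341 × V_1 = 0.15  =>  V_1 = 4.489 V
The requested potential is V_1 = 4.489 V.

Final answer: V_1 = 4.489 V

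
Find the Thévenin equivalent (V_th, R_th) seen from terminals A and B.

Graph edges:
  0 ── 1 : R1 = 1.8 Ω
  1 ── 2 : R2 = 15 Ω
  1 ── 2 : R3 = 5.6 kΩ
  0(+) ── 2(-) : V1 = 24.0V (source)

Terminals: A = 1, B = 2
Step 1 — V_th is the open-circuit voltage V_A - V_B (nothing connected across the terminals).
Nodal analysis, taking node 2 as the 0 V reference.
Source V1 fixes V_0 = 24 V.
KCL at each unknown node (sum of currents leaving = 0; resistances in Ω):
  Node 1: (V_1 - 24)/1.8 + (V_1 - 0)/15 + (V_1 - 0)/5600 = 0
Collecting terms: 0.6224 × V_1 = 13.33  =>  V_1 = 21.42 V
V_th = V_1 - V_2 = 21.42 - 0 = 21.42 V
Step 2 — R_th: zero the source — replace V1 by a short circuit (node 2 merges into node 0) — and find the resistance seen between A (node 1) and B (node 0).
Reduce the network between node 1 (A) and node 0 (B) by series/parallel combination:
  Rp1 = R1 ‖ R2 ‖ R3 (parallel, all between nodes 0 and 1) = 1/(1/1.8 + 1/15 + 1/5600) = 1.607 Ω
R_th = 1.607 Ω

Final answer: V_th = 21.42 V, R_th = 1.607 Ω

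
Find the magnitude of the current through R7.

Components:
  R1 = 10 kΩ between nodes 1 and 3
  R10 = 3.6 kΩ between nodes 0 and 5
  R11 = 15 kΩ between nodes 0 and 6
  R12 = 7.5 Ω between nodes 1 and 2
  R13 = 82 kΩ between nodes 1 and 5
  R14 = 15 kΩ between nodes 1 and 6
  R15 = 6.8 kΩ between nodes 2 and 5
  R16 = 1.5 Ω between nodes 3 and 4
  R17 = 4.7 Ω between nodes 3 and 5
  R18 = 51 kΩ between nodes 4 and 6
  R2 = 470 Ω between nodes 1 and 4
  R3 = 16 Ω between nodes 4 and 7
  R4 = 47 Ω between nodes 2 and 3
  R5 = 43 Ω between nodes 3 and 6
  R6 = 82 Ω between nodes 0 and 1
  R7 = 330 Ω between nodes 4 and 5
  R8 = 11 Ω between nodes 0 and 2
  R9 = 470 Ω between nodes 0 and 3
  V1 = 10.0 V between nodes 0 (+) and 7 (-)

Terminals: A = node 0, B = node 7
Nodal analysis, taking node 7 as the 0 V reference.
Source V1 fixes V_0 = 10 V.
KCL at each unknown node (sum of currents leaving = 0; resistances in Ω):
  Node 1: (V_1 - V_3)/10000 + (V_1 - V_4)/470 + (V_1 - 10)/82 + (V_1 - V_2)/7.5 + (V_1 - V_5)/82000 + (V_1 - V_6)/15000 = 0
  Node 2: (V_2 - V_3)/47 + (V_2 - 10)/11 + (V_2 - V_1)/7.5 + (V_2 - V_5)/6800 = 0
  Node 3: (V_3 - V_1)/10000 + (V_3 - V_2)/47 + (V_3 - V_6)/43 + (V_3 - 10)/470 + (V_3 - V_4)/1.5 + (V_3 - V_5)/4.7 = 0
  Node 4: (V_4 - V_1)/470 + (V_4 - 0)/16 + (V_4 - V_5)/330 + (V_4 - V_3)/1.5 + (V_4 - V_6)/51000 = 0
  Node 5: (V_5 - V_4)/330 + (V_5 - 10)/3600 + (V_5 - V_1)/82000 + (V_5 - V_2)/6800 + (V_5 - V_3)/4.7 = 0
  Node 6: (V_6 - V_3)/43 + (V_6 - 10)/15000 + (V_6 - V_1)/15000 + (V_6 - V_4)/51000 = 0
Collecting terms (coefficients in siemens):
  0.1478·V_1 - 0.1333·V_2 - 0.0001·V_3 - 0.002128·V_4 - 0.0000122·V_5 - 0.00006667·V_6 = 0.122
  0.2457·V_2 - 0.1333·V_1 - 0.02128·V_3 - 0.0001471·V_5 = 0.9091
  0.9262·V_3 - 0.0001·V_1 - 0.02128·V_2 - 0.6667·V_4 - 0.2128·V_5 - 0.02326·V_6 = 0.02128
  0.7343·V_4 - 0.002128·V_1 - 0.6667·V_3 - 0.00303·V_5 - 0.00001961·V_6 = 0
  0.2162·V_5 - 0.0000122·V_1 - 0.0001471·V_2 - 0.2128·V_3 - 0.00303·V_4 = 0.002778
  0.02341·V_6 - 0.00006667·V_1 - 0.02326·V_3 - 0.00001961·V_4 = 0.0006667
Solving these 6 simultaneous equations (Gaussian elimination) gives:
  V_1 = 8.655 V, V_2 = 8.638 V, V_3 = 2.748 V, V_4 = 2.531 V
  V_5 = 2.758 V, V_6 = 2.785 V
I_R7 = (V_4 - V_5)/R7 = (2.531 - 2.758)/330 = -0.0006888 A
|I_R7| = 0.0006888 A

Final answer: |I_R7| = 0.0006888 A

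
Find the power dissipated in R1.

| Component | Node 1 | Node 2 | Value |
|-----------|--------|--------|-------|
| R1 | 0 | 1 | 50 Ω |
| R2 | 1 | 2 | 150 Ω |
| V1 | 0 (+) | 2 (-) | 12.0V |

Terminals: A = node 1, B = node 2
Nodal analysis, taking node 2 as the 0 V reference.
Source V1 fixes V_0 = 12 V.
KCL at each unknown node (sum of currents leaving = 0; resistances in Ω):
  Node 1: (V_1 - 12)/50 + (V_1 - 0)/150 = 0
Collecting terms: 0.02667 × V_1 = 0.24  =>  V_1 = 9 V
I_R1 = (V_0 - V_1)/R1 = (12 - 9)/50 = 0.06 A
P_R1 = I_R1² × R1 = (0.06)² × 50 = 0.18 W

Final answer: 0.18 W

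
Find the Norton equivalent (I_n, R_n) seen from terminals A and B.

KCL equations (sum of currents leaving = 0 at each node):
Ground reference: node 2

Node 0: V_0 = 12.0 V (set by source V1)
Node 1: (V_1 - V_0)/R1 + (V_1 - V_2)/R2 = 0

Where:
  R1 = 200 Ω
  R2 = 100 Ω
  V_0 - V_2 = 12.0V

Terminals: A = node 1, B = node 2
Find the Thévenin equivalent first; then I_n = V_th/R_th and R_n = R_th.
Step 1 — V_th is the open-circuit voltage V_A - V_B (nothing connected across the terminals).
Nodal analysis, taking node 2 as the 0 V reference.
Source V1 fixes V_0 = 12 V.
KCL at each unknown node (sum of currents leaving = 0; resistances in Ω):
  Node 1: (V_1 - 12)/200 + (V_1 - 0)/100 = 0
Collecting terms: 0.015 × V_1 = 0.06  =>  V_1 = 4 V
V_th = V_1 - V_2 = 4 - 0 = 4 V
Step 2 — R_th: zero the source — replace V1 by a short circuit (node 2 merges into node 0) — and find the resistance seen between A (node 1) and B (node 0).
Reduce the network between node 1 (A) and node 0 (B) by series/parallel combination:
  Rp1 = R1 ‖ R2 (parallel, both between nodes 0 and 1) = 1/(1/200 + 1/100) = 66.67 Ω
R_th = 66.67 Ω
I_n = V_th/R_th = 4/66.67 = 0.06 A, and R_n = R_th = 66.67 Ω

Final answer: I_n = 0.06 A, R_n = 66.67 Ω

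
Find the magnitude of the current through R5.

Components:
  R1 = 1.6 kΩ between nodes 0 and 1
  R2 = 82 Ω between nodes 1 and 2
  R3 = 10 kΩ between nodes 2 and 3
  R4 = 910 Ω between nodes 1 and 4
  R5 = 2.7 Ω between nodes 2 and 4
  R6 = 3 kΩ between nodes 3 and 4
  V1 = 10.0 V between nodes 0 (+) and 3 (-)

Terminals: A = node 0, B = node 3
Nodal analysis, taking node 3 as the 0 V reference.
Source V1 fixes V_0 = 10 V.
KCL at each unknown node (sum of currents leaving = 0; resistances in Ω):
  Node 1: (V_1 - 10)/1600 + (V_1 - V_2)/82 + (V_1 - V_4)/910 = 0
  Node 2: (V_2 - V_1)/82 + (V_2 - 0)/10000 + (V_2 - V_4)/2.7 = 0
  Node 4: (V_4 - V_1)/910 + (V_4 - V_2)/2.7 + (V_4 - 0)/3000 = 0
Collecting terms (coefficients in siemens):
  0.01392·V_1 - 0.0122·V_2 - 0.001099·V_4 = 0.00625
  0.3827·V_2 - 0.0122·V_1 - 0.3704·V_4 = 0
  0.3718·V_4 - 0.001099·V_1 - 0.3704·V_2 = 0
Solving these 3 simultaneous equations (Gaussian elimination) gives:
  V_1 = 5.984 V, V_2 = 5.796 V, V_4 = 5.791 V
I_R5 = (V_2 - V_4)/R5 = (5.796 - 5.791)/2.7 = 0.001718 A
|I_R5| = 0.001718 A

Final answer: |I_R5| = 0.001718 A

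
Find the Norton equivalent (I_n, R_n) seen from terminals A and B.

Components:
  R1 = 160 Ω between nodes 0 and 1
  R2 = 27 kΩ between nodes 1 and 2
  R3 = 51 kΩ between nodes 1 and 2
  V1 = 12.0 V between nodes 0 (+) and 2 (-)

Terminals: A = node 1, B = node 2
Find the Thévenin equivalent first; then I_n = V_th/R_th and R_n = R_th.
Step 1 — V_th is the open-circuit voltage V_A - V_B (nothing connected across the terminals).
Nodal analysis, taking node 2 as the 0 V reference.
Source V1 fixes V_0 = 12 V.
KCL at each unknown node (sum of currents leaving = 0; resistances in Ω):
  Node 1: (V_1 - 12)/160 + (V_1 - 0)/27000 + (V_1 - 0)/51000 = 0
Collecting terms: 0.006307 × V_1 = 0.075  =>  V_1 = 11.89 V
V_th = V_1 - V_2 = 11.89 - 0 = 11.89 V
Step 2 — R_th: zero the source — replace V1 by a short circuit (node 2 merges into node 0) — and find the resistance seen between A (node 1) and B (node 0).
Reduce the network between node 1 (A) and node 0 (B) by series/parallel combination:
  Rp1 = R1 ‖ R2 ‖ R3 (parallel, all between nodes 0 and 1) = 1/(1/160 + 1/27000 + 1/51000) = 158.6 Ω
R_th = 158.6 Ω
I_n = V_th/R_th = 11.89/158.6 = 0.075 A, and R_n = R_th = 158.6 Ω

Final answer: I_n = 0.075 A, R_n = 158.6 Ω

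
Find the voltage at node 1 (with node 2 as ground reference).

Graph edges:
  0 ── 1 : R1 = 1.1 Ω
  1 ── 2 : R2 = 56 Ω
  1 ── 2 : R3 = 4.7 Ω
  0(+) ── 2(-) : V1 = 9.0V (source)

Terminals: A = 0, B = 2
Nodal analysis, taking node 2 as the 0 V reference.
Source V1 fixes V_0 = 9 V.
KCL at each unknown node (sum of currents leaving = 0; resistances in Ω):
  Node 1: (V_1 - 9)/1.1 + (V_1 - 0)/56 + (V_1 - 0)/4.7 = 0
Collecting terms: 1.14 × V_1 = 8.182  =>  V_1 = 7.179 V
The requested potential is V_1 = 7.179 V.

Final answer: V_1 = 7.179 V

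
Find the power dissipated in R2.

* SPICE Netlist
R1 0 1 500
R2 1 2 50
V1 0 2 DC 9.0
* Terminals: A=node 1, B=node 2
Nodal analysis, taking node 2 as the 0 V reference.
Source V1 fixes V_0 = 9 V.
KCL at each unknown node (sum of currents leaving = 0; resistances in Ω):
  Node 1: (V_1 - 9)/500 + (V_1 - 0)/50 = 0
Collecting terms: 0.022 × V_1 = 0.018  =>  V_1 = 0.8182 V
I_R2 = (V_1 - V_2)/R2 = (0.8182 - 0)/50 = 0.01636 A
P_R2 = I_R2² × R2 = (0.01636)² × 50 = 0.01339 W

Final answer: 0.01339 W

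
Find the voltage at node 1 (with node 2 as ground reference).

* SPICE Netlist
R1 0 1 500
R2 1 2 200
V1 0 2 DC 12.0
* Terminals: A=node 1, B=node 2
Nodal analysis, taking node 2 as the 0 V reference.
Source V1 fixes V_0 = 12 V.
KCL at each unknown node (sum of currents leaving = 0; resistances in Ω):
  Node 1: (V_1 - 12)/500 + (V_1 - 0)/200 = 0
Collecting terms: 0.007 × V_1 = 0.024  =>  V_1 = 3.429 V
The requested potential is V_1 = 3.429 V.

Final answer: V_1 = 3.429 V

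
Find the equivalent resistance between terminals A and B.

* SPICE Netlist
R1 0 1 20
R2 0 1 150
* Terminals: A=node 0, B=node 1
Reduce the network between node 0 (A) and node 1 (B) by series/parallel combination:
  Rp1 = R1 ‖ R2 (parallel, both between nodes 0 and 1) = 1/(1/20 + 1/150) = 17.65 Ω
R_eq = 17.65 Ω

Final answer: 17.65 Ω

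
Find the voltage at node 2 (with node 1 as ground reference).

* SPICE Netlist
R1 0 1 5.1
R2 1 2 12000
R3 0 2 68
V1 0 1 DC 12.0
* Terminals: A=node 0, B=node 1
Nodal analysis, taking node 1 as the 0 V reference.
Source V1 fixes V_0 = 12 V.
KCL at each unknown node (sum of currents leaving = 0; resistances in Ω):
  Node 2: (V_2 - 0)/12000 + (V_2 - 12)/68 = 0
Collecting terms: 0.01479 × V_2 = 0.1765  =>  V_2 = 11.93 V
The requested potential is V_2 = 11.93 V.

Final answer: V_2 = 11.93 V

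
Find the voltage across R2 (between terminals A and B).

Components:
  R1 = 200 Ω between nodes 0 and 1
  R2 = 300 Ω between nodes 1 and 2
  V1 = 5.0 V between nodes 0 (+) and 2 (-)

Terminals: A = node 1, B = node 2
R1 and R2 are in series across V1 (node 0 → node 1 → node 2), and the output A–B is taken across R2, so this is a voltage divider.
Series current: I = V1/(R1 + R2) = 5/(200 + 300) = 5/500 = 0.01 A
V_R2 = I × R2 = V1 × R2/(R1 + R2) = 5 × 300/500 = 3 V

Final answer: 3 V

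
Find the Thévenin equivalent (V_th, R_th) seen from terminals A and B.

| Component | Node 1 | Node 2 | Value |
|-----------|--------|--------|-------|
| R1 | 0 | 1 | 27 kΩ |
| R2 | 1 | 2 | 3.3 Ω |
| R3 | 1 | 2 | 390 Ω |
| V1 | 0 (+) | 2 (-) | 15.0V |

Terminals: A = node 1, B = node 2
Step 1 — V_th is the open-circuit voltage V_A - V_B (nothing connected across the terminals).
Nodal analysis, taking node 2 as the 0 V reference.
Source V1 fixes V_0 = 15 V.
KCL at each unknown node (sum of currents leaving = 0; resistances in Ω):
  Node 1: (V_1 - 15)/27000 + (V_1 - 0)/3.3 + (V_1 - 0)/390 = 0
Collecting terms: 0.3056 × V_1 = 0.0005556  =>  V_1 = 0.001818 V
V_th = V_1 - V_2 = 0.001818 - 0 = 0.001818 V
Step 2 — R_th: zero the source — replace V1 by a short circuit (node 2 merges into node 0) — and find the resistance seen between A (node 1) and B (node 0).
Reduce the network between node 1 (A) and node 0 (B) by series/parallel combination:
  Rp1 = R1 ‖ R2 ‖ R3 (parallel, all between nodes 0 and 1) = 1/(1/27000 + 1/3.3 + 1/390) = 3.272 Ω
R_th = 3.272 Ω

Final answer: V_th = 0.001818 V, R_th = 3.272 Ω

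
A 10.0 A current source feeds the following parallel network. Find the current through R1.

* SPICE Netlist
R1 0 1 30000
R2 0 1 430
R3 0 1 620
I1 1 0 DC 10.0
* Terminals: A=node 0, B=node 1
All resistors sit directly between nodes 0 and 1, so they are in parallel and share one voltage V; the full source current 10 A splits among them.
1/R_par = 1/30000 + 1/430 + 1/620 = 0.003972 S  =>  R_par = 251.8 Ω
V = I × R_par = 10 × 251.8 = 2518 V
I_R1 = V/R1 = 2518/30000 = 0.08392 A

Final answer: 0.08392 A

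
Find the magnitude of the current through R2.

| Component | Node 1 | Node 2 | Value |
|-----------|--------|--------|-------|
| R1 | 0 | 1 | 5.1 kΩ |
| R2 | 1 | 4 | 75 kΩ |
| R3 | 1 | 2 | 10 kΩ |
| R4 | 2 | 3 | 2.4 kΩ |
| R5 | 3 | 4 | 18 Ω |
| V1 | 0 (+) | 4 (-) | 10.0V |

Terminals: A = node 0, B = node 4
Nodal analysis, taking node 4 as the 0 V reference.
Source V1 fixes V_0 = 10 V.
KCL at each unknown node (sum of currents leaving = 0; resistances in Ω):
  Node 1: (V_1 - 10)/5100 + (V_1 - 0)/75000 + (V_1 - V_2)/10000 = 0
  Node 2: (V_2 - V_1)/10000 + (V_2 - V_3)/2400 = 0
  Node 3: (V_3 - V_2)/2400 + (V_3 - 0)/18 = 0
Collecting terms (coefficients in siemens):
  0.0003094·V_1 - 0.0001·V_2 = 0.001961
  0.0005167·V_2 - 0.0001·V_1 - 0.0004167·V_3 = 0
  0.05597·V_3 - 0.0004167·V_2 = 0
Solving these 3 simultaneous equations (Gaussian elimination) gives:
  V_1 = 6.763 V, V_2 = 1.317 V, V_3 = 0.009803 V
I_R2 = (V_1 - V_4)/R2 = (6.763 - 0)/75000 = 0.00009017 A
|I_R2| = 0.00009017 A

Final answer: |I_R2| = 9.017e-05 A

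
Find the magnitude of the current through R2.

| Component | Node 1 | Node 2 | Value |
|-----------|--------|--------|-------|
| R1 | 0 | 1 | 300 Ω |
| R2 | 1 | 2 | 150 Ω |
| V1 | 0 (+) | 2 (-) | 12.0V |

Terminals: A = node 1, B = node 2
Nodal analysis, taking node 2 as the 0 V reference.
Source V1 fixes V_0 = 12 V.
KCL at each unknown node (sum of currents leaving = 0; resistances in Ω):
  Node 1: (V_1 - 12)/300 + (V_1 - 0)/150 = 0
Collecting terms: 0.01 × V_1 = 0.04  =>  V_1 = 4 V
I_R2 = (V_1 - V_2)/R2 = (4 - 0)/150 = 0.02667 A
|I_R2| = 0.02667 A

Final answer: |I_R2| = 0.02667 A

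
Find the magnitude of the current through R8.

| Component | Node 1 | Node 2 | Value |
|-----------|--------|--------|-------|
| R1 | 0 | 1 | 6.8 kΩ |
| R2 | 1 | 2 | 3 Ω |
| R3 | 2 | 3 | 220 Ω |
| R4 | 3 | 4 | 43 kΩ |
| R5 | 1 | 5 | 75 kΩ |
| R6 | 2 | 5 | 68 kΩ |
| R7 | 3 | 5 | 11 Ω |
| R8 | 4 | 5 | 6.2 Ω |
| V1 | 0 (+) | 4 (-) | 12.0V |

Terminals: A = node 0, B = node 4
Nodal analysis, taking node 4 as the 0 V reference.
Source V1 fixes V_0 = 12 V.
KCL at each unknown node (sum of currents leaving = 0; resistances in Ω):
  Node 1: (V_1 - 12)/6800 + (V_1 - V_2)/3 + (V_1 - V_5)/75000 = 0
  Node 2: (V_2 - V_1)/3 + (V_2 - V_3)/220 + (V_2 - V_5)/68000 = 0
  Node 3: (V_3 - V_2)/220 + (V_3 - 0)/43000 + (V_3 - V_5)/11 = 0
  Node 5: (V_5 - V_1)/75000 + (V_5 - V_2)/68000 + (V_5 - V_3)/11 + (V_5 - 0)/6.2 = 0
Collecting terms (coefficients in siemens):
  0.3335·V_1 - 0.3333·V_2 - 0.00001333·V_5 = 0.001765
  0.3379·V_2 - 0.3333·V_1 - 0.004545·V_3 - 0.00001471·V_5 = 0
  0.09548·V_3 - 0.004545·V_2 - 0.09091·V_5 = 0
  0.2522·V_5 - 0.00001333·V_1 - 0.00001471·V_2 - 0.09091·V_3 = 0
Solving these 4 simultaneous equations (Gaussian elimination) gives:
  V_1 = 0.4069 V, V_2 = 0.4018 V, V_3 = 0.02919 V, V_5 = 0.01057 V
I_R8 = (V_4 - V_5)/R8 = (0 - 0.01057)/6.2 = -0.001704 A
|I_R8| = 0.001704 A

Final answer: |I_R8| = 0.001704 A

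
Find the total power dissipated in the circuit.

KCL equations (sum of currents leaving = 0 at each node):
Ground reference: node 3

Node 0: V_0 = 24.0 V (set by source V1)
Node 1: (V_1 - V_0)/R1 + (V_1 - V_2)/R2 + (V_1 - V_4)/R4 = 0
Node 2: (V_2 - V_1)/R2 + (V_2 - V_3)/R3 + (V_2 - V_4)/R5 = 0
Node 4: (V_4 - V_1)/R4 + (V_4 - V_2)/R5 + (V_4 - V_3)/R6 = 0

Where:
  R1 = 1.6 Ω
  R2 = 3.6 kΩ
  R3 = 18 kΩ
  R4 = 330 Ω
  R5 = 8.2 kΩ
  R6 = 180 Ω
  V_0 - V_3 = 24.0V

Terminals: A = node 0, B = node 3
Nodal analysis, taking node 3 as the 0 V reference.
Source V1 fixes V_0 = 24 V.
KCL at each unknown node (sum of currents leaving = 0; resistances in Ω):
  Node 1: (V_1 - 24)/1.6 + (V_1 - V_2)/3600 + (V_1 - V_4)/330 = 0
  Node 2: (V_2 - V_1)/3600 + (V_2 - 0)/18000 + (V_2 - V_4)/8200 = 0
  Node 4: (V_4 - V_1)/330 + (V_4 - V_2)/8200 + (V_4 - 0)/180 = 0
Collecting terms (coefficients in siemens):
  0.6283·V_1 - 0.0002778·V_2 - 0.00303·V_4 = 15
  0.0004553·V_2 - 0.0002778·V_1 - 0.000122·V_4 = 0
  0.008708·V_4 - 0.00303·V_1 - 0.000122·V_2 = 0
Solving these 3 simultaneous equations (Gaussian elimination) gives:
  V_1 = 23.92 V, V_2 = 16.89 V, V_4 = 8.561 V
Power in each resistor, P = (ΔV)²/R:
  P_R1 = (24 - 23.92)²/1.6 = 0.003764 W
  P_R2 = (23.92 - 16.89)²/3600 = 0.01374 W
  P_R3 = (16.89 - 0)²/18000 = 0.01585 W
  P_R4 = (23.92 - 8.561)²/330 = 0.715 W
  P_R5 = (16.89 - 8.561)²/8200 = 0.008457 W
  P_R6 = (0 - 8.561)²/180 = 0.4072 W
P_total = P_R1 + P_R2 + P_R3 + P_R4 + P_R5 + P_R6 = 1.164 W

Final answer: 1.164 W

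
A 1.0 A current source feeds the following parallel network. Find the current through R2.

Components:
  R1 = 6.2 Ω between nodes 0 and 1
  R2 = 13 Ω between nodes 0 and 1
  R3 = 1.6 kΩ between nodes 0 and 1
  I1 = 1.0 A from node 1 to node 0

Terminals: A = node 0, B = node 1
All resistors sit directly between nodes 0 and 1, so they are in parallel and share one voltage V; the full source current 1 A splits among them.
1/R_par = 1/6.2 + 1/13 + 1/1600 = 0.2388 S  =>  R_par = 4.187 Ω
V = I × R_par = 1 × 4.187 = 4.187 V
I_R2 = V/R2 = 4.187/13 = 0.3221 A

Final answer: 0.3221 A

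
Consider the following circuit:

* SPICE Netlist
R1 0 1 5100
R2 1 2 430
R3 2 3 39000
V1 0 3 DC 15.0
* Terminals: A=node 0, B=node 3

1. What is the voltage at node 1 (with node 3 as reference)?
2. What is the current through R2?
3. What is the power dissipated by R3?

Nodal analysis, taking node 3 as the 0 V reference.
Source V1 fixes V_0 = 15 V.
KCL at each unknown node (sum of currents leaving = 0; resistances in Ω):
  Node 1: (V_1 - 15)/5100 + (V_1 - V_2)/430 = 0
  Node 2: (V_2 - V_1)/430 + (V_2 - 0)/39000 = 0
Collecting terms (coefficients in siemens):
  0.002522·V_1 - 0.002326·V_2 = 0.002941
  0.002351·V_2 - 0.002326·V_1 = 0
Determinant D = (0.002522)(0.002351) - (-0.002326)(-0.002326) = 0.0000005207
V_1 = [(0.002941)(0.002351) - (-0.002326)(0)]/D = 13.28 V
V_2 = [(0.002522)(0) - (0.002941)(-0.002326)]/D = 13.14 V
Part 1:
  Read off the nodal solution: V_1 = 13.28 V
Part 2:
  I_R2 = (V_1 - V_2)/R2 = (13.28 - 13.14)/430 = 0.0003369 A
  Magnitude: I_R2 = 0.0003369 A
Part 3:
  I_R3 = (V_2 - V_3)/R3 = (13.14 - 0)/39000 = 0.0003369 A
  P_R3 = I_R3² × R3 = (0.0003369)² × 39000 = 0.004425 W

Final answers:
1. V_1 = 13.28 V
2. I_R2 = 0.0003369 A
3. P_R3 = 0.004425 W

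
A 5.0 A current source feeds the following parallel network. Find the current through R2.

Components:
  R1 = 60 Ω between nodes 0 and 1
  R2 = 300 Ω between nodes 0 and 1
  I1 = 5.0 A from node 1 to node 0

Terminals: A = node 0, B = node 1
All resistors sit directly between nodes 0 and 1, so they are in parallel and share one voltage V; the full source current 5 A splits among them.
1/R_par = 1/60 + 1/300 = 0.02 S  =>  R_par = 50 Ω
V = I × R_par = 5 × 50 = 250 V
I_R2 = V/R2 = 250/300 = 0.8333 A

Final answer: 0.8333 A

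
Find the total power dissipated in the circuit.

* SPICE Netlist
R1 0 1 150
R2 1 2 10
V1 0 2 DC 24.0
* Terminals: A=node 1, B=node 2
Nodal analysis, taking node 2 as the 0 V reference.
Source V1 fixes V_0 = 24 V.
KCL at each unknown node (sum of currents leaving = 0; resistances in Ω):
  Node 1: (V_1 - 24)/150 + (V_1 - 0)/10 = 0
Collecting terms: 0.1067 × V_1 = 0.16  =>  V_1 = 1.5 V
Power in each resistor, P = (ΔV)²/R:
  P_R1 = (24 - 1.5)²/150 = 3.375 W
  P_R2 = (1.5 - 0)²/10 = 0.225 W
P_total = P_R1 + P_R2 = 3.6 W

Final answer: 3.6 W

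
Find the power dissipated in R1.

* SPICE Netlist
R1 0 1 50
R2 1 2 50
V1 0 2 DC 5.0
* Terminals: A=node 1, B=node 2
Nodal analysis, taking node 2 as the 0 V reference.
Source V1 fixes V_0 = 5 V.
KCL at each unknown node (sum of currents leaving = 0; resistances in Ω):
  Node 1: (V_1 - 5)/50 + (V_1 - 0)/50 = 0
Collecting terms: 0.04 × V_1 = 0.1  =>  V_1 = 2.5 V
I_R1 = (V_0 - V_1)/R1 = (5 - 2.5)/50 = 0.05 A
P_R1 = I_R1² × R1 = (0.05)² × 50 = 0.125 W

Final answer: 0.125 W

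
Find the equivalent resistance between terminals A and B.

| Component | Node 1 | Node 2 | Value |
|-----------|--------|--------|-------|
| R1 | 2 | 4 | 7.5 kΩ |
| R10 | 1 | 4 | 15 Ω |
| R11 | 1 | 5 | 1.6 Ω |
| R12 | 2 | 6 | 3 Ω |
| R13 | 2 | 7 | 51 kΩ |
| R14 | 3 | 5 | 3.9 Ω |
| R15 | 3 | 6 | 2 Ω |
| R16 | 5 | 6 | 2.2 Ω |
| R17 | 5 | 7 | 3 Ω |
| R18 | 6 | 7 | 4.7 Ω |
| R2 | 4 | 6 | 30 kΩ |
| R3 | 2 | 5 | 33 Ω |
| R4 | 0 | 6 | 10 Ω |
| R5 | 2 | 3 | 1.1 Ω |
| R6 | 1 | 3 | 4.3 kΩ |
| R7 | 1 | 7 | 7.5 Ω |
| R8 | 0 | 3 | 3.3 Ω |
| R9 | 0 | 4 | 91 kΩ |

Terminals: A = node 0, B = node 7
The network is not a plain series/parallel combination. Inject a 1 A test current into terminal A (node 0) and return it from terminal B (node 7); then R_eq = V_A / (1 A).
Nodal analysis, taking node 7 as the 0 V reference.
Current source I_test pushes 1 A into node 0 and draws it out of node 7.
KCL at each unknown node (sum of currents leaving = 0; resistances in Ω):
  Node 0: (V_0 - V_6)/10 + (V_0 - V_3)/3.3 + (V_0 - V_4)/91000 - 1 = 0
  Node 1: (V_1 - V_3)/4300 + (V_1 - 0)/7.5 + (V_1 - V_4)/15 + (V_1 - V_5)/1.6 = 0
  Node 2: (V_2 - V_4)/7500 + (V_2 - V_5)/33 + (V_2 - V_3)/1.1 + (V_2 - V_6)/3 + (V_2 - 0)/51000 = 0
  Node 3: (V_3 - V_0)/3.3 + (V_3 - V_1)/4300 + (V_3 - V_2)/1.1 + (V_3 - V_5)/3.9 + (V_3 - V_6)/2 = 0
  Node 4: (V_4 - V_0)/91000 + (V_4 - V_1)/15 + (V_4 - V_2)/7500 + (V_4 - V_6)/30000 = 0
  Node 5: (V_5 - V_1)/1.6 + (V_5 - V_2)/33 + (V_5 - V_3)/3.9 + (V_5 - V_6)/2.2 + (V_5 - 0)/3 = 0
  Node 6: (V_6 - V_0)/10 + (V_6 - V_2)/3 + (V_6 - V_3)/2 + (V_6 - V_4)/30000 + (V_6 - V_5)/2.2 + (V_6 - 0)/4.7 = 0
Collecting terms (coefficients in siemens):
  0.403·V_0 - 0.303·V_3 - 0.00001099·V_4 - 0.1·V_6 = 1
  0.8252·V_1 - 0.0002326·V_3 - 0.06667·V_4 - 0.625·V_5 = 0
  1.273·V_2 - 0.9091·V_3 - 0.0001333·V_4 - 0.0303·V_5 - 0.3333·V_6 = 0
  1.969·V_3 - 0.303·V_0 - 0.0002326·V_1 - 0.9091·V_2 - 0.2564·V_5 - 0.5·V_6 = 0
  0.06684·V_4 - 0.00001099·V_0 - 0.06667·V_1 - 0.0001333·V_2 - 0.00003333·V_6 = 0
  1.7·V_5 - 0.625·V_1 - 0.0303·V_2 - 0.2564·V_3 - 0.4545·V_6 = 0
  1.601·V_6 - 0.1·V_0 - 0.3333·V_2 - 0.5·V_3 - 0.00003333·V_4 - 0.4545·V_5 = 0
Solving these 7 simultaneous equations (Gaussian elimination) gives:
  V_0 = 4.811 V, V_1 = 1.098 V, V_2 = 2.295 V, V_3 = 2.463 V
  V_4 = 1.101 V, V_5 = 1.331 V, V_6 = 1.926 V
R_eq = V_0 / 1 A = 4.811 Ω

Final answer: 4.811 Ω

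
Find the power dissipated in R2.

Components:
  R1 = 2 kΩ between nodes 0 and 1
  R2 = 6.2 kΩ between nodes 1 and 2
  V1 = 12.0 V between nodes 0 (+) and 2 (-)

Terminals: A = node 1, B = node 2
Nodal analysis, taking node 2 as the 0 V reference.
Source V1 fixes V_0 = 12 V.
KCL at each unknown node (sum of currents leaving = 0; resistances in Ω):
  Node 1: (V_1 - 12)/2000 + (V_1 - 0)/6200 = 0
Collecting terms: 0.0006613 × V_1 = 0.006  =>  V_1 = 9.073 V
I_R2 = (V_1 - V_2)/R2 = (9.073 - 0)/6200 = 0.001463 A
P_R2 = I_R2² × R2 = (0.001463)² × 6200 = 0.01328 W

Final answer: 0.01328 W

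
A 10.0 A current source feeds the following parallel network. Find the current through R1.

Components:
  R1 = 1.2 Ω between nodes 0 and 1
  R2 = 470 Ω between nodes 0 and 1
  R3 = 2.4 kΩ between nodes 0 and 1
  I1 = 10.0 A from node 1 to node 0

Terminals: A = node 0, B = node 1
All resistors sit directly between nodes 0 and 1, so they are in parallel and share one voltage V; the full source current 10 A splits among them.
1/R_par = 1/1.2 + 1/470 + 1/2400 = 0.8359 S  =>  R_par = 1.196 Ω
V = I × R_par = 10 × 1.196 = 11.96 V
I_R1 = V/R1 = 11.96/1.2 = 9.97 A

Final answer: 9.97 A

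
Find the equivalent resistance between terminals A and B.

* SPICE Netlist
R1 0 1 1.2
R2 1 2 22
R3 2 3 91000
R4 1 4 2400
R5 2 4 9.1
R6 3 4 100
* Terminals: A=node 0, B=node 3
The network is not a plain series/parallel combination. Inject a 1 A test current into terminal A (node 0) and return it from terminal B (node 3); then R_eq = V_A / (1 A).
Nodal analysis, taking node 3 as the 0 V reference.
Current source I_test pushes 1 A into node 0 and draws it out of node 3.
KCL at each unknown node (sum of currents leaving = 0; resistances in Ω):
  Node 0: (V_0 - V_1)/1.2 - 1 = 0
  Node 1: (V_1 - V_0)/1.2 + (V_1 - V_2)/22 + (V_1 - V_4)/2400 = 0
  Node 2: (V_2 - V_1)/22 + (V_2 - 0)/91000 + (V_2 - V_4)/9.1 = 0
  Node 4: (V_4 - V_1)/2400 + (V_4 - V_2)/9.1 + (V_4 - 0)/100 = 0
Collecting terms (coefficients in siemens):
  0.8333·V_0 - 0.8333·V_1 = 1
  0.8792·V_1 - 0.8333·V_0 - 0.04545·V_2 - 0.0004167·V_4 = 0
  0.1554·V_2 - 0.04545·V_1 - 0.1099·V_4 = 0
  0.1203·V_4 - 0.0004167·V_1 - 0.1099·V_2 = 0
Solving these 4 simultaneous equations (Gaussian elimination) gives:
  V_0 = 131.8 V, V_1 = 130.6 V, V_2 = 108.9 V, V_4 = 99.88 V
R_eq = V_0 / 1 A = 131.8 Ω

Final answer: 131.8 Ω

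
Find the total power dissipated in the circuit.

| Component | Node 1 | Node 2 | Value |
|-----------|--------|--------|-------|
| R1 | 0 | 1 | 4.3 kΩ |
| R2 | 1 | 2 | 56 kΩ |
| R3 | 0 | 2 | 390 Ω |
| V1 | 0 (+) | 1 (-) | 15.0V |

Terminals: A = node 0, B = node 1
Nodal analysis, taking node 1 as the 0 V reference.
Source V1 fixes V_0 = 15 V.
KCL at each unknown node (sum of currents leaving = 0; resistances in Ω):
  Node 2: (V_2 - 0)/56000 + (V_2 - 15)/390 = 0
Collecting terms: 0.002582 × V_2 = 0.03846  =>  V_2 = 14.9 V
Power in each resistor, P = (ΔV)²/R:
  P_R1 = (15 - 0)²/4300 = 0.05233 W
  P_R2 = (0 - 14.9)²/56000 = 0.003962 W
  P_R3 = (15 - 14.9)²/390 = 0.0000276 W
P_total = P_R1 + P_R2 + P_R3 = 0.05632 W

Final answer: 0.05632 W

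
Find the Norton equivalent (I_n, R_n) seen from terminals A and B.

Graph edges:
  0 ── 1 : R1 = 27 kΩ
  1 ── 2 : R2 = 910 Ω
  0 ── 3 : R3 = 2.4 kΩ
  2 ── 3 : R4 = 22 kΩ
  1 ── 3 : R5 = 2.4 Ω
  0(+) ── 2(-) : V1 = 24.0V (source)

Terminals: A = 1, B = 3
Find the Thévenin equivalent first; then I_n = V_th/R_th and R_n = R_th.
Step 1 — V_th is the open-circuit voltage V_A - V_B (nothing connected across the terminals).
Nodal analysis, taking node 2 as the 0 V reference.
Source V1 fixes V_0 = 24 V.
KCL at each unknown node (sum of currents leaving = 0; resistances in Ω):
  Node 1: (V_1 - 24)/27000 + (V_1 - 0)/910 + (V_1 - V_3)/2.4 = 0
  Node 3: (V_3 - 24)/2400 + (V_3 - 0)/22000 + (V_3 - V_1)/2.4 = 0
Collecting terms (coefficients in siemens):
  0.4178·V_1 - 0.4167·V_3 = 0.0008889
  0.4171·V_3 - 0.4167·V_1 = 0.01
Determinant D = (0.4178)(0.4171) - (-0.4167)(-0.4167) = 0.0006664
V_1 = [(0.0008889)(0.4171) - (-0.4167)(0.01)]/D = 6.809 V
V_3 = [(0.4178)(0.01) - (0.0008889)(-0.4167)]/D = 6.825 V
V_th = V_1 - V_3 = 6.809 - 6.825 = -0.01643 V
Step 2 — R_th: zero the source — replace V1 by a short circuit (node 2 merges into node 0) — and find the resistance seen between A (node 1) and B (node 3).
Reduce the network between node 1 (A) and node 3 (B) by series/parallel combination:
  Rp1 = R1 ‖ R2 (parallel, both between nodes 0 and 1) = 1/(1/27000 + 1/910) = 880.3 Ω
  Rp2 = R3 ‖ R4 (parallel, both between nodes 0 and 3) = 1/(1/2400 + 1/22000) = 2164 Ω
  Rs1 = Rp1 + Rp2 (series, joined only at node 0) = 880.3 + 2164 = 3044 Ω
  Rp3 = R5 ‖ Rs1 (parallel, both between nodes 1 and 3) = 1/(1/2.4 + 1/3044) = 2.398 Ω
R_th = 2.398 Ω
I_n = V_th/R_th = -0.01643/2.398 = -0.006851 A, and R_n = R_th = 2.398 Ω

Final answer: I_n = -0.006851 A, R_n = 2.398 Ω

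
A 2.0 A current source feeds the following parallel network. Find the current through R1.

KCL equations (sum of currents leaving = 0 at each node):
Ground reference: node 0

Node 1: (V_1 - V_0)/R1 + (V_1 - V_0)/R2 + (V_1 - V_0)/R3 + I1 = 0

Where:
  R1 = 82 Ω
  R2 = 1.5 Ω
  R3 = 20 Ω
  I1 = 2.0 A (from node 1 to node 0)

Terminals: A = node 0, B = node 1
All resistors sit directly between nodes 0 and 1, so they are in parallel and share one voltage V; the full source current 2 A splits among them.
1/R_par = 1/82 + 1/1.5 + 1/20 = 0.7289 S  =>  R_par = 1.372 Ω
V = I × R_par = 2 × 1.372 = 2.744 V
I_R1 = V/R1 = 2.744/82 = 0.03346 A

Final answer: 0.03346 A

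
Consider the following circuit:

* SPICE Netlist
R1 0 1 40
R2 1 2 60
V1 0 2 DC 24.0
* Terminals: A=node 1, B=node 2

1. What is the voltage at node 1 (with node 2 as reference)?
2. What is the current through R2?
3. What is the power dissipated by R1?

Nodal analysis, taking node 2 as the 0 V reference.
Source V1 fixes V_0 = 24 V.
KCL at each unknown node (sum of currents leaving = 0; resistances in Ω):
  Node 1: (V_1 - 24)/40 + (V_1 - 0)/60 = 0
Collecting terms: 0.04167 × V_1 = 0.6  =>  V_1 = 14.4 V
Part 1:
  Read off the nodal solution: V_1 = 14.4 V
Part 2:
  I_R2 = (V_1 - V_2)/R2 = (14.4 - 0)/60 = 0.24 A
  Magnitude: I_R2 = 0.24 A
Part 3:
  I_R1 = (V_0 - V_1)/R1 = (24 - 14.4)/40 = 0.24 A
  P_R1 = I_R1² × R1 = (0.24)² × 40 = 2.304 W

Final answers:
1. V_1 = 14.4 V
2. I_R2 = 0.24 A
3. P_R1 = 2.304 W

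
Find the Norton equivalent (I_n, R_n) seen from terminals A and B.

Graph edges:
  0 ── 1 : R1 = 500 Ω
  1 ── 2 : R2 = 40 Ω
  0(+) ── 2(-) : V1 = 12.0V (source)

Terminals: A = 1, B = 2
Find the Thévenin equivalent first; then I_n = V_th/R_th and R_n = R_th.
Step 1 — V_th is the open-circuit voltage V_A - V_B (nothing connected across the terminals).
Nodal analysis, taking node 2 as the 0 V reference.
Source V1 fixes V_0 = 12 V.
KCL at each unknown node (sum of currents leaving = 0; resistances in Ω):
  Node 1: (V_1 - 12)/500 + (V_1 - 0)/40 = 0
Collecting terms: 0.027 × V_1 = 0.024  =>  V_1 = 0.8889 V
V_th = V_1 - V_2 = 0.8889 - 0 = 0.8889 V
Step 2 — R_th: zero the source — replace V1 by a short circuit (node 2 merges into node 0) — and find the resistance seen between A (node 1) and B (node 0).
Reduce the network between node 1 (A) and node 0 (B) by series/parallel combination:
  Rp1 = R1 ‖ R2 (parallel, both between nodes 0 and 1) = 1/(1/500 + 1/40) = 37.04 Ω
R_th = 37.04 Ω
I_n = V_th/R_th = 0.8889/37.04 = 0.024 A, and R_n = R_th = 37.04 Ω

Final answer: I_n = 0.024 A, R_n = 37.04 Ω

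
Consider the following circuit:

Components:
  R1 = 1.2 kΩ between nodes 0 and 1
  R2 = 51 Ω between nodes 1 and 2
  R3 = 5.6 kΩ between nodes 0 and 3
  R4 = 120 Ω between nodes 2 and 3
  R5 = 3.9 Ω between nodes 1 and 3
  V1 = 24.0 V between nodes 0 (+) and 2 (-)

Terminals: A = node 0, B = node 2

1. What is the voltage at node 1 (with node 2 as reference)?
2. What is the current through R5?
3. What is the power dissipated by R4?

Nodal analysis, taking node 2 as the 0 V reference.
Source V1 fixes V_0 = 24 V.
KCL at each unknown node (sum of currents leaving = 0; resistances in Ω):
  Node 1: (V_1 - 24)/1200 + (V_1 - 0)/51 + (V_1 - V_3)/3.9 = 0
  Node 3: (V_3 - 24)/5600 + (V_3 - 0)/120 + (V_3 - V_1)/3.9 = 0
Collecting terms (coefficients in siemens):
  0.2769·V_1 - 0.2564·V_3 = 0.02
  0.2649·V_3 - 0.2564·V_1 = 0.004286
Determinant D = (0.2769)(0.2649) - (-0.2564)(-0.2564) = 0.007598
V_1 = [(0.02)(0.2649) - (-0.2564)(0.004286)]/D = 0.842 V
V_3 = [(0.2769)(0.004286) - (0.02)(-0.2564)]/D = 0.8311 V
Part 1:
  Read off the nodal solution: V_1 = 0.842 V
Part 2:
  I_R5 = (V_1 - V_3)/R5 = (0.842 - 0.8311)/3.9 = 0.002789 A
  Magnitude: I_R5 = 0.002789 A
Part 3:
  I_R4 = (V_2 - V_3)/R4 = (0 - 0.8311)/120 = -0.006926 A
  P_R4 = I_R4² × R4 = (-0.006926)² × 120 = 0.005756 W

Final answers:
1. V_1 = 0.842 V
2. I_R5 = 0.002789 A
3. P_R4 = 0.005756 W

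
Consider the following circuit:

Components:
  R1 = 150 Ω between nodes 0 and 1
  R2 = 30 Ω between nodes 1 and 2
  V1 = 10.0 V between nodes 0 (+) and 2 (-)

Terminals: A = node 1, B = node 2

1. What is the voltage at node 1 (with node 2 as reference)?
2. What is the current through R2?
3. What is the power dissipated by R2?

Nodal analysis, taking node 2 as the 0 V reference.
Source V1 fixes V_0 = 10 V.
KCL at each unknown node (sum of currents leaving = 0; resistances in Ω):
  Node 1: (V_1 - 10)/150 + (V_1 - 0)/30 = 0
Collecting terms: 0.04 × V_1 = 0.06667  =>  V_1 = 1.667 V
Part 1:
  Read off the nodal solution: V_1 = 1.667 V
Part 2:
  I_R2 = (V_1 - V_2)/R2 = (1.667 - 0)/30 = 0.05556 A
  Magnitude: I_R2 = 0.05556 A
Part 3:
  I_R2 = (V_1 - V_2)/R2 = (1.667 - 0)/30 = 0.05556 A
  P_R2 = I_R2² × R2 = (0.05556)² × 30 = 0.09259 W

Final answers:
1. V_1 = 1.667 V
2. I_R2 = 0.05556 A
3. P_R2 = 0.09259 W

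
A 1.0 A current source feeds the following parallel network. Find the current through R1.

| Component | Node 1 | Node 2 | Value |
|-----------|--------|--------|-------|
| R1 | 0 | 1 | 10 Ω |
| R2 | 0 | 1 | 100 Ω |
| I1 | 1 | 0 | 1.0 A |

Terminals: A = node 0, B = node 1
All resistors sit directly between nodes 0 and 1, so they are in parallel and share one voltage V; the full source current 1 A splits among them.
1/R_par = 1/10 + 1/100 = 0.11 S  =>  R_par = 9.091 Ω
V = I × R_par = 1 × 9.091 = 9.091 V
I_R1 = V/R1 = 9.091/10 = 0.9091 A

Final answer: 0.9091 A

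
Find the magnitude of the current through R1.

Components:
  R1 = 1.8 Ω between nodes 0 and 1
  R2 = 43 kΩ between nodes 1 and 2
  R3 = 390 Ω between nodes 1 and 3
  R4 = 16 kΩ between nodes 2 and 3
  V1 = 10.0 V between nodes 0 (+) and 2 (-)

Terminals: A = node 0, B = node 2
Nodal analysis, taking node 2 as the 0 V reference.
Source V1 fixes V_0 = 10 V.
KCL at each unknown node (sum of currents leaving = 0; resistances in Ω):
  Node 1: (V_1 - 10)/1.8 + (V_1 - 0)/43000 + (V_1 - V_3)/390 = 0
  Node 3: (V_3 - V_1)/390 + (V_3 - 0)/16000 = 0
Collecting terms (coefficients in siemens):
  0.5581·V_1 - 0.002564·V_3 = 5.556
  0.002627·V_3 - 0.002564·V_1 = 0
Determinant D = (0.5581)(0.002627) - (-0.002564)(-0.002564) = 0.001459
V_1 = [(5.556)(0.002627) - (-0.002564)(0)]/D = 9.998 V
V_3 = [(0.5581)(0) - (5.556)(-0.002564)]/D = 9.761 V
I_R1 = (V_0 - V_1)/R1 = (10 - 9.998)/1.8 = 0.0008426 A
|I_R1| = 0.0008426 A

Final answer: |I_R1| = 0.0008426 A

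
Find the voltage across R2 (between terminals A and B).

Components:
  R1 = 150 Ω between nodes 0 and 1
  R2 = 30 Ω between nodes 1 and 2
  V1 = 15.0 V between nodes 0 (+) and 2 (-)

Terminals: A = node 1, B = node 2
R1 and R2 are in series across V1 (node 0 → node 1 → node 2), and the output A–B is taken across R2, so this is a voltage divider.
Series current: I = V1/(R1 + R2) = 15/(150 + 30) = 15/180 = 0.08333 A
V_R2 = I × R2 = V1 × R2/(R1 + R2) = 15 × 30/180 = 2.5 V

Final answer: 2.5 V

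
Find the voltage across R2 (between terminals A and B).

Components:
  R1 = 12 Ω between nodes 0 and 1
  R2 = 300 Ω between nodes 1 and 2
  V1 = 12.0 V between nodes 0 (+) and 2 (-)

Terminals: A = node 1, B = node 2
R1 and R2 are in series across V1 (node 0 → node 1 → node 2), and the output A–B is taken across R2, so this is a voltage divider.
Series current: I = V1/(R1 + R2) = 12/(12 + 300) = 12/312 = 0.03846 A
V_R2 = I × R2 = V1 × R2/(R1 + R2) = 12 × 300/312 = 11.54 V

Final answer: 11.54 V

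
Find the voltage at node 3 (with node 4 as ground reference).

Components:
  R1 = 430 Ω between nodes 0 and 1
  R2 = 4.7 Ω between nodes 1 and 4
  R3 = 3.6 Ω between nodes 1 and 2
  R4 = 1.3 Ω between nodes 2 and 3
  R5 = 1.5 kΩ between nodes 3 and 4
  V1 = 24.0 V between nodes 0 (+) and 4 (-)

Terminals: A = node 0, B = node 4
Nodal analysis, taking node 4 as the 0 V reference.
Source V1 fixes V_0 = 24 V.
KCL at each unknown node (sum of currents leaving = 0; resistances in Ω):
  Node 1: (V_1 - 24)/430 + (V_1 - 0)/4.7 + (V_1 - V_2)/3.6 = 0
  Node 2: (V_2 - V_1)/3.6 + (V_2 - V_3)/1.3 = 0
  Node 3: (V_3 - V_2)/1.3 + (V_3 - 0)/1500 = 0
Collecting terms (coefficients in siemens):
  0.4929·V_1 - 0.2778·V_2 = 0.05581
  1.047·V_2 - 0.2778·V_1 - 0.7692·V_3 = 0
  0.7699·V_3 - 0.7692·V_2 = 0
Solving these 3 simultaneous equations (Gaussian elimination) gives:
  V_1 = 0.2587 V, V_2 = 0.2581 V, V_3 = 0.2578 V
The requested potential is V_3 = 0.2578 V.

Final answer: V_3 = 0.2578 V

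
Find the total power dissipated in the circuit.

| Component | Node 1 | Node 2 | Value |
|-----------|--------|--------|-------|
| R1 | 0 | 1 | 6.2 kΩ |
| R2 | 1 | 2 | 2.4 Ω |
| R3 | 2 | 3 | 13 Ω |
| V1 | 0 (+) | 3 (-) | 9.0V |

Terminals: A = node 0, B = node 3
Nodal analysis, taking node 3 as the 0 V reference.
Source V1 fixes V_0 = 9 V.
KCL at each unknown node (sum of currents leaving = 0; resistances in Ω):
  Node 1: (V_1 - 9)/6200 + (V_1 - V_2)/2.4 = 0
  Node 2: (V_2 - V_1)/2.4 + (V_2 - 0)/13 = 0
Collecting terms (coefficients in siemens):
  0.4168·V_1 - 0.4167·V_2 = 0.001452
  0.4936·V_2 - 0.4167·V_1 = 0
Determinant D = (0.4168)(0.4936) - (-0.4167)(-0.4167) = 0.03213
V_1 = [(0.001452)(0.4936) - (-0.4167)(0)]/D = 0.0223 V
V_2 = [(0.4168)(0) - (0.001452)(-0.4167)]/D = 0.01882 V
Power in each resistor, P = (ΔV)²/R:
  P_R1 = (9 - 0.0223)²/6200 = 0.013 W
  P_R2 = (0.0223 - 0.01882)²/2.4 = 0.000005032 W
  P_R3 = (0.01882 - 0)²/13 = 0.00002726 W
P_total = P_R1 + P_R2 + P_R3 = 0.01303 W

Final answer: 0.01303 W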